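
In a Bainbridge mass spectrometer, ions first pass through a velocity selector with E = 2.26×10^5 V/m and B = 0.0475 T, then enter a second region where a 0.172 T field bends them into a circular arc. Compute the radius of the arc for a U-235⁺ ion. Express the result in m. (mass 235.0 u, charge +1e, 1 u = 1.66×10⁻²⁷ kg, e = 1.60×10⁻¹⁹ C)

r ≈ 67.4 m

The selector passes v = E/B = 2.26×10^5/0.0475 = 4.76×10^6 m/s.
In the deflection region, r = mv/(qB₂) = (3.90×10^-25)(4.76×10^6) / [(1×1.60×10^-19)(0.172)] = 67.4 m.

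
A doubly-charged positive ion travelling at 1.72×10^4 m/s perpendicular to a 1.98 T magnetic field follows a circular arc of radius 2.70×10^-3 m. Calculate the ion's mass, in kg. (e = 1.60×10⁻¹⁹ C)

m ≈ 9.95×10^-26 kg

qvB = mv²/r ⇒ m = qBr/v.
m = (2×1.60×10^-19)(1.98)(2.70×10^-3) / (1.72×10^4) = 9.95×10^-26 kg.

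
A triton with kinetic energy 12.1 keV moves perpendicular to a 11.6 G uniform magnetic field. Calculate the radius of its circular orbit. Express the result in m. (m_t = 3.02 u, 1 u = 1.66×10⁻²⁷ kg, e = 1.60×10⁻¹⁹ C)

Convert the energy: K = 12.1 keV = 1.94×10^-15 J.
v = √(2K/m) = √(2·1.94×10^-15/5.01×10^-27) = 8.79×10^5 m/s.
r = mv/(qB) = (5.01×10^-27)(8.79×10^5) / [(1×1.60×10^-19)(1.16×10^-3)] = 23.7 m.

r ≈ 23.7 m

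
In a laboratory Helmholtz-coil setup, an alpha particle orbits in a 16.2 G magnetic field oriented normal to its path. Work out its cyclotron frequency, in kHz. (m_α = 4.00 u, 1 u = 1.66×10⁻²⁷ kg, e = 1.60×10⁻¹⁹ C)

f = qB/(2πm) = (2×1.60×10^-19)(1.62×10^-3) / [2π(6.64×10^-27)] = 1.24×10^4 Hz.

f ≈ 12.4 kHz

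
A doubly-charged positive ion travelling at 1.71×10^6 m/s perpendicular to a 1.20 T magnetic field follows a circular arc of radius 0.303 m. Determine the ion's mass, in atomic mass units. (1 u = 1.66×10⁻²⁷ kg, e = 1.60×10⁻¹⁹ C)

m ≈ 41.0 u

qvB = mv²/r ⇒ m = qBr/v.
m = (2×1.60×10^-19)(1.20)(0.303) / (1.71×10^6) = 6.80×10^-26 kg = 41.0 u.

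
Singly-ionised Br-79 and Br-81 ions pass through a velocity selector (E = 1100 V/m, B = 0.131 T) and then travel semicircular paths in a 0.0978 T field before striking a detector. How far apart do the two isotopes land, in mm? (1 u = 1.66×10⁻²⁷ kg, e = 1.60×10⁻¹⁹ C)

Both emerge at v = E/B₁ = 8400 m/s.
r = mv/(qB₂), so r₁ = 0.07037 m and r₂ = 0.07215 m, giving Δr = 1.78×10^-3 m.
After a semicircle each ion lands a diameter 2r from the entry slit, so the separation is 2Δr = 3.56×10^-3 m.

Δd ≈ 3.56 mm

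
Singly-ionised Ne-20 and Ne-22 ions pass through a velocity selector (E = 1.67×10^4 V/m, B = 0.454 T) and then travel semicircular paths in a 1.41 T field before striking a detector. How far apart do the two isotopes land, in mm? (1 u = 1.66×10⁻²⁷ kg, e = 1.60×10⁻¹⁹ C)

Both emerge at v = E/B₁ = 3.68×10^4 m/s.
r = mv/(qB₂), so r₁ = 5.413×10^-3 m and r₂ = 5.955×10^-3 m, giving Δr = 5.41×10^-4 m.
After a semicircle each ion lands a diameter 2r from the entry slit, so the separation is 2Δr = 1.08×10^-3 m.

Δd ≈ 1.08 mm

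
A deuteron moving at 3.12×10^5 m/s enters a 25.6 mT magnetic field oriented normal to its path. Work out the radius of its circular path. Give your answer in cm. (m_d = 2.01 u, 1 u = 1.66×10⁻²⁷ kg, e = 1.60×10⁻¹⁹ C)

The magnetic force provides the centripetal force: qvB = mv²/r, so r = mv/(qB).
r = (3.34×10^-27 kg)(3.12×10^5 m/s) / [(1×1.60×10^-19 C)(0.0256 T)] = 0.254 m.

r ≈ 25.4 cm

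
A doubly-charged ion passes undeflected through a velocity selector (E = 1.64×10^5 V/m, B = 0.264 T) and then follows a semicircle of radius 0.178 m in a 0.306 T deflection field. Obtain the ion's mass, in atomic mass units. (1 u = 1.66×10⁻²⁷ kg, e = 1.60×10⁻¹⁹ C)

m ≈ 16.9 u

v = E/B₁ = 6.21×10^5 m/s.
From r = mv/(qB₂), m = qB₂r/v = (2×1.60×10^-19)(0.306)(0.178) / (6.21×10^5) = 2.81×10^-26 kg.
In atomic mass units: m = 2.81×10^-26 / 1.66×10^-27 = 16.9 u.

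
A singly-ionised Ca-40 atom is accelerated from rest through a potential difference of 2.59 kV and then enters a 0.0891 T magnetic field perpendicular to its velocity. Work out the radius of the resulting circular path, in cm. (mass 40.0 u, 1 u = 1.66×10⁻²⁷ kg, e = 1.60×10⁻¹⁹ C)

r ≈ 52.0 cm

The kinetic energy gained is K = qV = (1×1.60×10^-19)(2590) = 4.14×10^-16 J.
v = √(2K/m) = 1.12×10^5 m/s.
r = mv/(qB) = (6.64×10^-26)(1.12×10^5) / [(1×1.60×10^-19)(0.0891)] = 0.520 m.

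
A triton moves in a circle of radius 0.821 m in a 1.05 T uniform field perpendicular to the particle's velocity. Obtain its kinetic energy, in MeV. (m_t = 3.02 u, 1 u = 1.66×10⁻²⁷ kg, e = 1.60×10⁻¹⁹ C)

v = qBr/m = (1×1.60×10^-19)(1.05)(0.821) / (5.01×10^-27) = 2.75×10^7 m/s.
K = ½mv² = 0.5·(5.01×10^-27)·(2.75×10^7)² = 1.90×10^-12 J = 11.9 MeV.

K ≈ 11.9 MeV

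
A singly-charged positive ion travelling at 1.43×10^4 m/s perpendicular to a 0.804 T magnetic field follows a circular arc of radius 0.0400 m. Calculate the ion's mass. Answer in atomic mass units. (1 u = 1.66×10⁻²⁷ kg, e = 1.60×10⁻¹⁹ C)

m ≈ 217 u

qvB = mv²/r ⇒ m = qBr/v.
m = (1×1.60×10^-19)(0.804)(0.0400) / (1.43×10^4) = 3.60×10^-25 kg = 217 u.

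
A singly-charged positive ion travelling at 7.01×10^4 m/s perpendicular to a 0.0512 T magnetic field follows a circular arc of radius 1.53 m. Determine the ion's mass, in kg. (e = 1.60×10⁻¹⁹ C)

m ≈ 1.79×10^-25 kg

qvB = mv²/r ⇒ m = qBr/v.
m = (1×1.60×10^-19)(0.0512)(1.53) / (7.01×10^4) = 1.79×10^-25 kg.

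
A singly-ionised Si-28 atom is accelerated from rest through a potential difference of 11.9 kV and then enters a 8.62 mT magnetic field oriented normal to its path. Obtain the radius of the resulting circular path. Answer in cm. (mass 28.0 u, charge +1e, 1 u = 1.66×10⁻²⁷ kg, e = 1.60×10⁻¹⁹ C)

The kinetic energy gained is K = qV = (1×1.60×10^-19)(1.19×10^4) = 1.90×10^-15 J.
v = √(2K/m) = 2.86×10^5 m/s.
r = mv/(qB) = (4.65×10^-26)(2.86×10^5) / [(1×1.60×10^-19)(8.62×10^-3)] = 9.65 m.

r ≈ 965 cm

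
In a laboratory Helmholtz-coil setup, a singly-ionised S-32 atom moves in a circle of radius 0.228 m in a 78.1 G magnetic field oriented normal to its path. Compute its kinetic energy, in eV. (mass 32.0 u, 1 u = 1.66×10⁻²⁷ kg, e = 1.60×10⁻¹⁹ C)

K ≈ 4.78 eV

v = qBr/m = (1×1.60×10^-19)(7.81×10^-3)(0.228) / (5.31×10^-26) = 5360 m/s.
K = ½mv² = 0.5·(5.31×10^-26)·(5360)² = 7.64×10^-19 J = 4.78 eV.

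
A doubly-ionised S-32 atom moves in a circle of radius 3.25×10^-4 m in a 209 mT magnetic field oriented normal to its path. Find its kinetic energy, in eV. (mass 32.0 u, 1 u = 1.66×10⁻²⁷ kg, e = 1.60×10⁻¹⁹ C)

v = qBr/m = (2×1.60×10^-19)(0.209)(3.25×10^-4) / (5.31×10^-26) = 409 m/s.
K = ½mv² = 0.5·(5.31×10^-26)·(409)² = 4.45×10^-21 J = 0.0278 eV.

K ≈ 0.0278 eV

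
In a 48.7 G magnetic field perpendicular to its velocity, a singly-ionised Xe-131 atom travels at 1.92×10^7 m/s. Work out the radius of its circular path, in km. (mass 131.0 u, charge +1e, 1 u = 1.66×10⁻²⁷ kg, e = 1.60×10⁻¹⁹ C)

The magnetic force provides the centripetal force: qvB = mv²/r, so r = mv/(qB).
r = (2.17×10^-25 kg)(1.92×10^7 m/s) / [(1×1.60×10^-19 C)(4.87×10^-3 T)] = 5360 m.

r ≈ 5.36 km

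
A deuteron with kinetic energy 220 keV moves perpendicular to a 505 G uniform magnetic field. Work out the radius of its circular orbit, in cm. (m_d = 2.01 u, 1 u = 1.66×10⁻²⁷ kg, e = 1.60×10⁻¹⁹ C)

r ≈ 190 cm

Convert the energy: K = 220 keV = 3.52×10^-14 J.
v = √(2K/m) = √(2·3.52×10^-14/3.34×10^-27) = 4.59×10^6 m/s.
r = mv/(qB) = (3.34×10^-27)(4.59×10^6) / [(1×1.60×10^-19)(0.0505)] = 1.90 m.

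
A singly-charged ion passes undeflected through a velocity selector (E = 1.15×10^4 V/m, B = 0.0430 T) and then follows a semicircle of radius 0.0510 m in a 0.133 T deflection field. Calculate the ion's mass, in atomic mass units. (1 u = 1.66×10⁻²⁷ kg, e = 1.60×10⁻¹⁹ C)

m ≈ 2.44 u

v = E/B₁ = 2.67×10^5 m/s.
From r = mv/(qB₂), m = qB₂r/v = (1×1.60×10^-19)(0.133)(0.0510) / (2.67×10^5) = 4.06×10^-27 kg.
In atomic mass units: m = 4.06×10^-27 / 1.66×10^-27 = 2.44 u.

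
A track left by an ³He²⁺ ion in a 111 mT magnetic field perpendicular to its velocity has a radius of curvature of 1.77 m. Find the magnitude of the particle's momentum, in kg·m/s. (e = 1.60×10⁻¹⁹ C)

p ≈ 6.29×10^-20 kg·m/s

Since qvB = mv²/r, the momentum p = mv = qBr.
p = (2×1.60×10^-19)(0.111)(1.77) = 6.29×10^-20 kg·m/s.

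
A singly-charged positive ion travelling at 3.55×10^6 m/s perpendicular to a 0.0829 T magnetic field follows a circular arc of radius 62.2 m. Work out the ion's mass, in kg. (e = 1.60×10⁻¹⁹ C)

m ≈ 2.32×10^-25 kg

qvB = mv²/r ⇒ m = qBr/v.
m = (1×1.60×10^-19)(0.0829)(62.2) / (3.55×10^6) = 2.32×10^-25 kg.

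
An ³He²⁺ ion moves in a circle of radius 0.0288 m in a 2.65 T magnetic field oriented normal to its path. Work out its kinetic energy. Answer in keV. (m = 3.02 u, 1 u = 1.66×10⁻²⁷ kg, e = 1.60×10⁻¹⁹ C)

K ≈ 372 keV

v = qBr/m = (2×1.60×10^-19)(2.65)(0.0288) / (5.01×10^-27) = 4.87×10^6 m/s.
K = ½mv² = 0.5·(5.01×10^-27)·(4.87×10^6)² = 5.95×10^-14 J = 372 keV.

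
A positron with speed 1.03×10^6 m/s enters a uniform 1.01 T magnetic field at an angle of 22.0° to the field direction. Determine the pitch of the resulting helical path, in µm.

The velocity component along B is v∥ = v cos22.0° = 9.55×10^5 m/s.
The cyclotron period T = 2πm/(qB) = 3.54×10^-11 s is set by m, q, B alone.
Pitch = v∥·T = (9.55×10^5)(3.54×10^-11) = 3.38×10^-5 m.

pitch ≈ 33.8 µm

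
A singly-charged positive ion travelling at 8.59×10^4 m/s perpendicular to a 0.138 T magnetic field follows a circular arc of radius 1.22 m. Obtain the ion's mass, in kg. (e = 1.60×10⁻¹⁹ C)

qvB = mv²/r ⇒ m = qBr/v.
m = (1×1.60×10^-19)(0.138)(1.22) / (8.59×10^4) = 3.14×10^-25 kg.

m ≈ 3.14×10^-25 kg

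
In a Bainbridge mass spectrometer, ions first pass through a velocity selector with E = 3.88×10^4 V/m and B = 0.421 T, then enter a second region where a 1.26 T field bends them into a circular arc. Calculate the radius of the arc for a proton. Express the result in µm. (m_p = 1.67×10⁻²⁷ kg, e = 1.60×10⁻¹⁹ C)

r ≈ 763 µm

The selector passes v = E/B = 3.88×10^4/0.421 = 9.22×10^4 m/s.
In the deflection region, r = mv/(qB₂) = (1.67×10^-27)(9.22×10^4) / [(1×1.60×10^-19)(1.26)] = 7.63×10^-4 m.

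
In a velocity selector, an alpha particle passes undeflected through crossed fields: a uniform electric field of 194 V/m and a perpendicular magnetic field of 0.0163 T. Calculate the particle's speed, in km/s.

v ≈ 11.9 km/s

For zero net force, qE = qvB, so v = E/B.
v = (194) / (0.0163) = 1.19×10^4 m/s.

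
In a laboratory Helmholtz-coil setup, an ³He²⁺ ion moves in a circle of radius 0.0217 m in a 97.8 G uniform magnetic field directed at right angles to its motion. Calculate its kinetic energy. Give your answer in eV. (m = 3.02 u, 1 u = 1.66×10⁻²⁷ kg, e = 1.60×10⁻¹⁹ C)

v = qBr/m = (2×1.60×10^-19)(9.78×10^-3)(0.0217) / (5.01×10^-27) = 1.35×10^4 m/s.
K = ½mv² = 0.5·(5.01×10^-27)·(1.35×10^4)² = 4.60×10^-19 J = 2.87 eV.

K ≈ 2.87 eV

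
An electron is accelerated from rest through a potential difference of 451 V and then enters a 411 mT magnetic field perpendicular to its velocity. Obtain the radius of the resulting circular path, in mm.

r ≈ 0.174 mm

The kinetic energy gained is K = qV = (1×1.60×10^-19)(451) = 7.22×10^-17 J.
v = √(2K/m) = 1.26×10^7 m/s.
r = mv/(qB) = (9.11×10^-31)(1.26×10^7) / [(1×1.60×10^-19)(0.411)] = 1.74×10^-4 m.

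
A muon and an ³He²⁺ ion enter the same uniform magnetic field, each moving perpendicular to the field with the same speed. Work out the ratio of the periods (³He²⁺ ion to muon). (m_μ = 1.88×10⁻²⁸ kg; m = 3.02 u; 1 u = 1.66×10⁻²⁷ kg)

T = 2πm/(qB) is independent of speed, so T₂/T₁ = (m₂/q₂)/(m₁/q₁).
T_{³He²⁺ ion}/T_{muon} = (5.01×10^-27/2e) / (1.88×10^-28/1e) = 13.3.

ratio ≈ 13.3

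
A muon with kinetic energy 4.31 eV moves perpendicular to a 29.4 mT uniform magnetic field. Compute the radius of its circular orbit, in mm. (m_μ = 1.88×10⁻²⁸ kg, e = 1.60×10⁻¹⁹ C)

Convert the energy: K = 4.31 eV = 6.90×10^-19 J.
v = √(2K/m) = √(2·6.90×10^-19/1.88×10^-28) = 8.57×10^4 m/s.
r = mv/(qB) = (1.88×10^-28)(8.57×10^4) / [(1×1.60×10^-19)(0.0294)] = 3.42×10^-3 m.

r ≈ 3.42 mm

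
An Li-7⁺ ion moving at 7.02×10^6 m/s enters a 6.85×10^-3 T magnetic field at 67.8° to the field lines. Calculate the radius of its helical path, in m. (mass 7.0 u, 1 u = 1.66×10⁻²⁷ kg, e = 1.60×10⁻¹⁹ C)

Only the perpendicular component v⊥ = v sin67.8° = 6.50×10^6 m/s is bent by the field.
r = m v⊥ /(qB) = (1.16×10^-26)(6.50×10^6) / [(1×1.60×10^-19)(6.85×10^-3)] = 68.9 m.

r ≈ 68.9 m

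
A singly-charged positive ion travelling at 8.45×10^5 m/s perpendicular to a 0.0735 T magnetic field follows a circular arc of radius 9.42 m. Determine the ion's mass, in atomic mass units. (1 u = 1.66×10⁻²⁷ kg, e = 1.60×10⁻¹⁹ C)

qvB = mv²/r ⇒ m = qBr/v.
m = (1×1.60×10^-19)(0.0735)(9.42) / (8.45×10^5) = 1.31×10^-25 kg = 79.0 u.

m ≈ 79.0 u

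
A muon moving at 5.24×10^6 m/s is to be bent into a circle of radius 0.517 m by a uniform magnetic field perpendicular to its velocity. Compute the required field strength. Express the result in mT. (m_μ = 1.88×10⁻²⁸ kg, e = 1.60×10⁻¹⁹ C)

B ≈ 11.9 mT

qvB = mv²/r gives B = mv/(qr).
B = (1.88×10^-28)(5.24×10^6) / [(1×1.60×10^-19)(0.517)] = 0.0119 T.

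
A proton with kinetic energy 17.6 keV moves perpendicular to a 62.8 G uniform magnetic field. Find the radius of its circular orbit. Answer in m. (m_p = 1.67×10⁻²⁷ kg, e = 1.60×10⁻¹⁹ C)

r ≈ 3.05 m

Convert the energy: K = 17.6 keV = 2.82×10^-15 J.
v = √(2K/m) = √(2·2.82×10^-15/1.67×10^-27) = 1.84×10^6 m/s.
r = mv/(qB) = (1.67×10^-27)(1.84×10^6) / [(1×1.60×10^-19)(6.28×10^-3)] = 3.05 m.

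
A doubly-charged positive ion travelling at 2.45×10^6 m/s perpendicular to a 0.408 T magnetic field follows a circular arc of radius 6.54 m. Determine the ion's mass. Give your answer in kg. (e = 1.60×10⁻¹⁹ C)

qvB = mv²/r ⇒ m = qBr/v.
m = (2×1.60×10^-19)(0.408)(6.54) / (2.45×10^6) = 3.49×10^-25 kg.

m ≈ 3.49×10^-25 kg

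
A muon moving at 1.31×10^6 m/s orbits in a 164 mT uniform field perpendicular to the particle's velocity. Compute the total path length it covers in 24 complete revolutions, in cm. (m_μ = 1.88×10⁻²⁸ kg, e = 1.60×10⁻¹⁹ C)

L ≈ 142 cm

r = mv/(qB) = 9.39×10^-3 m, so one revolution covers 2πr = 0.0590 m.
In 24 revolutions: L = 24·2πr = 1.42 m.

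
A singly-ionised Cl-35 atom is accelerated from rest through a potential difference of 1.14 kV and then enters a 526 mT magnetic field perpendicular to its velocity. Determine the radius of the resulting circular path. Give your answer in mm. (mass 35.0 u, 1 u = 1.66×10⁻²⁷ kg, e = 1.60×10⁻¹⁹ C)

r ≈ 54.7 mm

The kinetic energy gained is K = qV = (1×1.60×10^-19)(1140) = 1.82×10^-16 J.
v = √(2K/m) = 7.92×10^4 m/s.
r = mv/(qB) = (5.81×10^-26)(7.92×10^4) / [(1×1.60×10^-19)(0.526)] = 0.0547 m.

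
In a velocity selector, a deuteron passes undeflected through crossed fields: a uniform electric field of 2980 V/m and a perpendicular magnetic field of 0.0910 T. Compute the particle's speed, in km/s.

v ≈ 32.7 km/s

For zero net force, qE = qvB, so v = E/B.
v = (2980) / (0.0910) = 3.27×10^4 m/s.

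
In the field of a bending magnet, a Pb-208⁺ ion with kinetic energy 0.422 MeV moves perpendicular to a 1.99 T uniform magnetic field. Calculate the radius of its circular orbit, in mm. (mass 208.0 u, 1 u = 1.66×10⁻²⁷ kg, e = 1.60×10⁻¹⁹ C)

Convert the energy: K = 0.422 MeV = 6.75×10^-14 J.
v = √(2K/m) = √(2·6.75×10^-14/3.45×10^-25) = 6.25×10^5 m/s.
r = mv/(qB) = (3.45×10^-25)(6.25×10^5) / [(1×1.60×10^-19)(1.99)] = 0.678 m.

r ≈ 678 mm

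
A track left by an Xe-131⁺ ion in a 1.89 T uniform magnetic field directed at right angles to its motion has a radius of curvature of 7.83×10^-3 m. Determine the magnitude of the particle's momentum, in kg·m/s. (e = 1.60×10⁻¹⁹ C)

Since qvB = mv²/r, the momentum p = mv = qBr.
p = (1×1.60×10^-19)(1.89)(7.83×10^-3) = 2.37×10^-21 kg·m/s.

p ≈ 2.37×10^-21 kg·m/s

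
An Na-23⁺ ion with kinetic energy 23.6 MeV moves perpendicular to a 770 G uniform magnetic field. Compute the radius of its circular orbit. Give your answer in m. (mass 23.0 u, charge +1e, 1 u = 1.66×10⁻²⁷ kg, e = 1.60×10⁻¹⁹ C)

Convert the energy: K = 23.6 MeV = 3.78×10^-12 J.
v = √(2K/m) = √(2·3.78×10^-12/3.82×10^-26) = 1.41×10^7 m/s.
r = mv/(qB) = (3.82×10^-26)(1.41×10^7) / [(1×1.60×10^-19)(0.0770)] = 43.6 m.

r ≈ 43.6 m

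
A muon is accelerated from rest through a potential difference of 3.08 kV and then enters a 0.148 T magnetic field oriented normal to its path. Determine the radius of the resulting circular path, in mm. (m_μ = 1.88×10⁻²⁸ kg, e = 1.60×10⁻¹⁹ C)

r ≈ 18.2 mm

The kinetic energy gained is K = qV = (1×1.60×10^-19)(3080) = 4.93×10^-16 J.
v = √(2K/m) = 2.29×10^6 m/s.
r = mv/(qB) = (1.88×10^-28)(2.29×10^6) / [(1×1.60×10^-19)(0.148)] = 0.0182 m.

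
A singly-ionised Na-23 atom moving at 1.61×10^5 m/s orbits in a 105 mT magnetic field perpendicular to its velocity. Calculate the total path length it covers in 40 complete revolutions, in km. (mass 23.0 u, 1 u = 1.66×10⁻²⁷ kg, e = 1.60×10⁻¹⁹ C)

L ≈ 0.0920 km

r = mv/(qB) = 0.366 m, so one revolution covers 2πr = 2.30 m.
In 40 revolutions: L = 40·2πr = 92.0 m.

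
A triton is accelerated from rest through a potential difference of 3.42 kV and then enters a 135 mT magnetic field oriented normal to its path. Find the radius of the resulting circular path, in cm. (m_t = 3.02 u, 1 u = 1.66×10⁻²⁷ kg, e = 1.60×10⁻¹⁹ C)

r ≈ 10.8 cm

The kinetic energy gained is K = qV = (1×1.60×10^-19)(3420) = 5.47×10^-16 J.
v = √(2K/m) = 4.67×10^5 m/s.
r = mv/(qB) = (5.01×10^-27)(4.67×10^5) / [(1×1.60×10^-19)(0.135)] = 0.108 m.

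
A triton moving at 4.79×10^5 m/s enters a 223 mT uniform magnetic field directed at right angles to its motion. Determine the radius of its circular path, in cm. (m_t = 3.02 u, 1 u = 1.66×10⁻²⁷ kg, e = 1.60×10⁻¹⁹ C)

The magnetic force provides the centripetal force: qvB = mv²/r, so r = mv/(qB).
r = (5.01×10^-27 kg)(4.79×10^5 m/s) / [(1×1.60×10^-19 C)(0.223 T)] = 0.0673 m.

r ≈ 6.73 cm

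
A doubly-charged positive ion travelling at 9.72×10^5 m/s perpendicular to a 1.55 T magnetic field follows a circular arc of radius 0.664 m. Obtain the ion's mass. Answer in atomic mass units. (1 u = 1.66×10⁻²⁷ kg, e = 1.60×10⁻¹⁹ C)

qvB = mv²/r ⇒ m = qBr/v.
m = (2×1.60×10^-19)(1.55)(0.664) / (9.72×10^5) = 3.39×10^-25 kg = 204 u.

m ≈ 204 u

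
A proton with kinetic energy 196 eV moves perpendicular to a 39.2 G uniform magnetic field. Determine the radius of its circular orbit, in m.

Convert the energy: K = 196 eV = 3.14×10^-17 J.
v = √(2K/m) = √(2·3.14×10^-17/1.67×10^-27) = 1.94×10^5 m/s.
r = mv/(qB) = (1.67×10^-27)(1.94×10^5) / [(1×1.60×10^-19)(3.92×10^-3)] = 0.516 m.

r ≈ 0.516 m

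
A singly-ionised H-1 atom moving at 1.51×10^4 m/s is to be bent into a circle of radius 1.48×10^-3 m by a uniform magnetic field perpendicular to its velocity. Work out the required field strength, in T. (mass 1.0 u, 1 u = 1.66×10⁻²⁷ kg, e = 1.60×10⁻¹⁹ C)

B ≈ 0.106 T

qvB = mv²/r gives B = mv/(qr).
B = (1.66×10^-27)(1.51×10^4) / [(1×1.60×10^-19)(1.48×10^-3)] = 0.106 T.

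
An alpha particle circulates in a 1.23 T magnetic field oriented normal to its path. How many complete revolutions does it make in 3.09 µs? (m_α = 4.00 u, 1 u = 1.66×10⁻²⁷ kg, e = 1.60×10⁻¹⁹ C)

N = 29

T = 2πm/(qB) = 2π(6.64×10^-27) / [(2×1.60×10^-19)(1.23)] = 1.0600×10^-7 s.
N = t/T = 3.09×10^-6 / 1.0600×10^-7 ≈ 29.15, so 29 complete revolutions.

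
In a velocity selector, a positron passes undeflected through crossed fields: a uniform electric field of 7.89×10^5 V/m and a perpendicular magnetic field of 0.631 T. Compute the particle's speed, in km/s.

For zero net force, qE = qvB, so v = E/B.
v = (7.89×10^5) / (0.631) = 1.25×10^6 m/s.

v ≈ 1250 km/s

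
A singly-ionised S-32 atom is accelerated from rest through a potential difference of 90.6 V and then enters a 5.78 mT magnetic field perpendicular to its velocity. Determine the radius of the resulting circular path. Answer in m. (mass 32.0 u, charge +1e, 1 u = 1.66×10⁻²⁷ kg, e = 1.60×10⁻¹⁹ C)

The kinetic energy gained is K = qV = (1×1.60×10^-19)(90.6) = 1.45×10^-17 J.
v = √(2K/m) = 2.34×10^4 m/s.
r = mv/(qB) = (5.31×10^-26)(2.34×10^4) / [(1×1.60×10^-19)(5.78×10^-3)] = 1.34 m.

r ≈ 1.34 m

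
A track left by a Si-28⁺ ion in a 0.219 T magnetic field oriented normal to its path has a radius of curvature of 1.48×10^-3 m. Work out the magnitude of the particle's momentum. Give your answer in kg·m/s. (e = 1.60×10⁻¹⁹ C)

Since qvB = mv²/r, the momentum p = mv = qBr.
p = (1×1.60×10^-19)(0.219)(1.48×10^-3) = 5.19×10^-23 kg·m/s.

p ≈ 5.19×10^-23 kg·m/s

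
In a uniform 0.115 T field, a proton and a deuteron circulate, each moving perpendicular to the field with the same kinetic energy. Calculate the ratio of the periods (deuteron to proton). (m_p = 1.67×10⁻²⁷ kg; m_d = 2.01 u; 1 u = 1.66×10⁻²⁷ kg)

T = 2πm/(qB) is independent of speed, so T₂/T₁ = (m₂/q₂)/(m₁/q₁).
T_{deuteron}/T_{proton} = (3.34×10^-27/1e) / (1.67×10^-27/1e) = 2.00.

ratio ≈ 2.00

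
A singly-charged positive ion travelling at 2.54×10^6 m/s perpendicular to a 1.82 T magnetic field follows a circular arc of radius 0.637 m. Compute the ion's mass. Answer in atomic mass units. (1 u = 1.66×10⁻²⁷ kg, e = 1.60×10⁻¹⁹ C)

m ≈ 44.0 u

qvB = mv²/r ⇒ m = qBr/v.
m = (1×1.60×10^-19)(1.82)(0.637) / (2.54×10^6) = 7.30×10^-26 kg = 44.0 u.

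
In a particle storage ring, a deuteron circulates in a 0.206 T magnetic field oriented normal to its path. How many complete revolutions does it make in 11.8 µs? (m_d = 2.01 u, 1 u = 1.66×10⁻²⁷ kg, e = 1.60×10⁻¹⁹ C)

T = 2πm/(qB) = 2π(3.3366×10^-27) / [(1×1.60×10^-19)(0.206)] = 6.3606×10^-7 s.
N = t/T = 1.18×10^-5 / 6.3606×10^-7 ≈ 18.55, so 18 complete revolutions.

N = 18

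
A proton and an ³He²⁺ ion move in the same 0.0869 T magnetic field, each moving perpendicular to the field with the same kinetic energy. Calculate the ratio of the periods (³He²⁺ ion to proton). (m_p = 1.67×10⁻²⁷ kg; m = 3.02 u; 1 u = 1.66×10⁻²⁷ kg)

ratio ≈ 1.50

T = 2πm/(qB) is independent of speed, so T₂/T₁ = (m₂/q₂)/(m₁/q₁).
T_{³He²⁺ ion}/T_{proton} = (5.01×10^-27/2e) / (1.67×10^-27/1e) = 1.50.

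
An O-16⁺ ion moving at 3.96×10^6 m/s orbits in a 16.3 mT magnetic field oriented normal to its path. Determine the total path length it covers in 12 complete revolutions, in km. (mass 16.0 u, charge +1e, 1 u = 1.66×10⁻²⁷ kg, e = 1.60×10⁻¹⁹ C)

r = mv/(qB) = 40.3 m, so one revolution covers 2πr = 253 m.
In 12 revolutions: L = 12·2πr = 3040 m.

L ≈ 3.04 km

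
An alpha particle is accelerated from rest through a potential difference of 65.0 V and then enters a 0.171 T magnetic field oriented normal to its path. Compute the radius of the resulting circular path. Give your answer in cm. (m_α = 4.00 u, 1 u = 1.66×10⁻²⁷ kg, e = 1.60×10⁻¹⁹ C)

r ≈ 0.960 cm

The kinetic energy gained is K = qV = (2×1.60×10^-19)(65.0) = 2.08×10^-17 J.
v = √(2K/m) = 7.92×10^4 m/s.
r = mv/(qB) = (6.64×10^-27)(7.92×10^4) / [(2×1.60×10^-19)(0.171)] = 9.60×10^-3 m.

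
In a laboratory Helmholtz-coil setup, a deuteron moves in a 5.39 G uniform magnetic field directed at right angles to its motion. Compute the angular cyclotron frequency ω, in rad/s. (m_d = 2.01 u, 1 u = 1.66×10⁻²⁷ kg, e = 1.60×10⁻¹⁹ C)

ω = qB/m = (1×1.60×10^-19)(5.39×10^-4) / (3.34×10^-27) = 2.58×10^4 rad/s.

ω ≈ 2.58×10^4 rad/s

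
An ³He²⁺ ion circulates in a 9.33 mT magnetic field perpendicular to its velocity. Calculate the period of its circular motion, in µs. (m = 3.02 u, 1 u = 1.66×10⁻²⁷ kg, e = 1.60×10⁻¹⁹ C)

T ≈ 10.6 µs

The cyclotron period is independent of speed: T = 2πm/(qB).
T = 2π(5.01×10^-27) / [(2×1.60×10^-19)(9.33×10^-3)] = 1.06×10^-5 s.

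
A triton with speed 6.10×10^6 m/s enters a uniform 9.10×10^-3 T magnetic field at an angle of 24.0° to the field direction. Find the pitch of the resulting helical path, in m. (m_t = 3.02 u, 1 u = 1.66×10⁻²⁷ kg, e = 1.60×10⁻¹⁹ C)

pitch ≈ 121 m

The velocity component along B is v∥ = v cos24.0° = 5.57×10^6 m/s.
The cyclotron period T = 2πm/(qB) = 2.16×10^-5 s is set by m, q, B alone.
Pitch = v∥·T = (5.57×10^6)(2.16×10^-5) = 121 m.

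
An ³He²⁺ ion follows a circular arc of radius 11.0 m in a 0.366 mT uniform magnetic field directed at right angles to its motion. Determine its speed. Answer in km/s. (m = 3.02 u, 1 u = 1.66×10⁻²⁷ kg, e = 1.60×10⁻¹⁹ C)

v ≈ 257 km/s

From qvB = mv²/r, v = qBr/m.
v = (2×1.60×10^-19)(3.66×10^-4)(11.0) / (5.01×10^-27) = 2.57×10^5 m/s.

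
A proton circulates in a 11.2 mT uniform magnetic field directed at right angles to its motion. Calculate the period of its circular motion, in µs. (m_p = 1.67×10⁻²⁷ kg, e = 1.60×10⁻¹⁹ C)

T ≈ 5.86 µs

The cyclotron period is independent of speed: T = 2πm/(qB).
T = 2π(1.67×10^-27) / [(1×1.60×10^-19)(0.0112)] = 5.86×10^-6 s.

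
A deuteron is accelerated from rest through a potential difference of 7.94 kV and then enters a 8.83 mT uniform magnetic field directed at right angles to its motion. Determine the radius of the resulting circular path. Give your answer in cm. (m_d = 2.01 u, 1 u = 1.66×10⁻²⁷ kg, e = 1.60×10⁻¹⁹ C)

The kinetic energy gained is K = qV = (1×1.60×10^-19)(7940) = 1.27×10^-15 J.
v = √(2K/m) = 8.73×10^5 m/s.
r = mv/(qB) = (3.34×10^-27)(8.73×10^5) / [(1×1.60×10^-19)(8.83×10^-3)] = 2.06 m.

r ≈ 206 cm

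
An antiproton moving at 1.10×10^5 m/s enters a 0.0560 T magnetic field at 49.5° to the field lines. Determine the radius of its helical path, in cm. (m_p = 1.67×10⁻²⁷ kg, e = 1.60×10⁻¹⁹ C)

Only the perpendicular component v⊥ = v sin49.5° = 8.36×10^4 m/s is bent by the field.
r = m v⊥ /(qB) = (1.67×10^-27)(8.36×10^4) / [(1×1.60×10^-19)(0.0560)] = 0.0156 m.

r ≈ 1.56 cm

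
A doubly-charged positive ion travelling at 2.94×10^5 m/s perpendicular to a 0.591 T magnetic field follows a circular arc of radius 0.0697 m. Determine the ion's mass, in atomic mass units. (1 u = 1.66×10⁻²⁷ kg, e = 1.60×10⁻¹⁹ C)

qvB = mv²/r ⇒ m = qBr/v.
m = (2×1.60×10^-19)(0.591)(0.0697) / (2.94×10^5) = 4.48×10^-26 kg = 27.0 u.

m ≈ 27.0 u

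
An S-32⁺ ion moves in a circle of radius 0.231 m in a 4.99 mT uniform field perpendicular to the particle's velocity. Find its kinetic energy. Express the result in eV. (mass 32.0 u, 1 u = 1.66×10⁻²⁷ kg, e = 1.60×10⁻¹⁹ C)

K ≈ 2.00 eV

v = qBr/m = (1×1.60×10^-19)(4.99×10^-3)(0.231) / (5.31×10^-26) = 3470 m/s.
K = ½mv² = 0.5·(5.31×10^-26)·(3470)² = 3.20×10^-19 J = 2.00 eV.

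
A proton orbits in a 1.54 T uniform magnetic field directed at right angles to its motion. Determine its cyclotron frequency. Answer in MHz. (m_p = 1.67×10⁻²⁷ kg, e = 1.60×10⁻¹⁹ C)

f ≈ 23.5 MHz

f = qB/(2πm) = (1×1.60×10^-19)(1.54) / [2π(1.67×10^-27)] = 2.35×10^7 Hz.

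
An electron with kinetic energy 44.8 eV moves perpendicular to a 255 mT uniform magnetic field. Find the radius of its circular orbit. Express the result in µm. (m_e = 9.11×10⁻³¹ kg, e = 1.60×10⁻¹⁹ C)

r ≈ 88.6 µm

Convert the energy: K = 44.8 eV = 7.17×10^-18 J.
v = √(2K/m) = √(2·7.17×10^-18/9.11×10^-31) = 3.97×10^6 m/s.
r = mv/(qB) = (9.11×10^-31)(3.97×10^6) / [(1×1.60×10^-19)(0.255)] = 8.86×10^-5 m.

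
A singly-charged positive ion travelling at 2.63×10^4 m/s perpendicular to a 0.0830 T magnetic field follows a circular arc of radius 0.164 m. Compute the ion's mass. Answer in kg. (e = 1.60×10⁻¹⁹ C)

qvB = mv²/r ⇒ m = qBr/v.
m = (1×1.60×10^-19)(0.0830)(0.164) / (2.63×10^4) = 8.28×10^-26 kg.

m ≈ 8.28×10^-26 kg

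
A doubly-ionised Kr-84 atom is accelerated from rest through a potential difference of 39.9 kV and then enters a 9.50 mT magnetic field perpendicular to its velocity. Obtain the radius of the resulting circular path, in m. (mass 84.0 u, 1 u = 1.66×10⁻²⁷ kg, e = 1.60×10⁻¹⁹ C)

The kinetic energy gained is K = qV = (2×1.60×10^-19)(3.99×10^4) = 1.28×10^-14 J.
v = √(2K/m) = 4.28×10^5 m/s.
r = mv/(qB) = (1.39×10^-25)(4.28×10^5) / [(2×1.60×10^-19)(9.50×10^-3)] = 19.6 m.

r ≈ 19.6 m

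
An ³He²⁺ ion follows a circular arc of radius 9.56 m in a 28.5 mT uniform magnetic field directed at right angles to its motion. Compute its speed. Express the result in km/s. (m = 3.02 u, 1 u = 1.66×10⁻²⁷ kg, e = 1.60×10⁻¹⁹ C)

v ≈ 17400 km/s

From qvB = mv²/r, v = qBr/m.
v = (2×1.60×10^-19)(0.0285)(9.56) / (5.01×10^-27) = 1.74×10^7 m/s.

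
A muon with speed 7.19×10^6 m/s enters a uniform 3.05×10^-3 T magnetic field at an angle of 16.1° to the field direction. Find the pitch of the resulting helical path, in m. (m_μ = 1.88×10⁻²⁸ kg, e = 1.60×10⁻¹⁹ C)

pitch ≈ 16.7 m

The velocity component along B is v∥ = v cos16.1° = 6.91×10^6 m/s.
The cyclotron period T = 2πm/(qB) = 2.42×10^-6 s is set by m, q, B alone.
Pitch = v∥·T = (6.91×10^6)(2.42×10^-6) = 16.7 m.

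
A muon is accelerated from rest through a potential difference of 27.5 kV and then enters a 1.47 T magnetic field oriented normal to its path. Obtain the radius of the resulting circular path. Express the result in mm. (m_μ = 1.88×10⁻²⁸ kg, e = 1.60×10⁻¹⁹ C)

r ≈ 5.47 mm

The kinetic energy gained is K = qV = (1×1.60×10^-19)(2.75×10^4) = 4.40×10^-15 J.
v = √(2K/m) = 6.84×10^6 m/s.
r = mv/(qB) = (1.88×10^-28)(6.84×10^6) / [(1×1.60×10^-19)(1.47)] = 5.47×10^-3 m.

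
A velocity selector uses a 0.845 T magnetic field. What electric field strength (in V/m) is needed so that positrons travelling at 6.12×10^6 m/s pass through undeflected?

qE = qvB ⇒ E = vB = (6.12×10^6)(0.845) = 5.17×10^6 V/m.

E ≈ 5.17×10^6 V/m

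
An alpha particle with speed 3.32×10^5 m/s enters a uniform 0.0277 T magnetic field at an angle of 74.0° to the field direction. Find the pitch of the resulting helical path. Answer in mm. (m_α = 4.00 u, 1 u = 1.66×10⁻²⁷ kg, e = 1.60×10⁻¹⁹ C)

The velocity component along B is v∥ = v cos74.0° = 9.15×10^4 m/s.
The cyclotron period T = 2πm/(qB) = 4.71×10^-6 s is set by m, q, B alone.
Pitch = v∥·T = (9.15×10^4)(4.71×10^-6) = 0.431 m.

pitch ≈ 431 mm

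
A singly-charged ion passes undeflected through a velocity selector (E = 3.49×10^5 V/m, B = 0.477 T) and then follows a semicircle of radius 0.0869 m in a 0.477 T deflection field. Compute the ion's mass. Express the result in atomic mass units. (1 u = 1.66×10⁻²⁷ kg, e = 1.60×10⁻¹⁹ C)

m ≈ 5.46 u

v = E/B₁ = 7.32×10^5 m/s.
From r = mv/(qB₂), m = qB₂r/v = (1×1.60×10^-19)(0.477)(0.0869) / (7.32×10^5) = 9.06×10^-27 kg.
In atomic mass units: m = 9.06×10^-27 / 1.66×10^-27 = 5.46 u.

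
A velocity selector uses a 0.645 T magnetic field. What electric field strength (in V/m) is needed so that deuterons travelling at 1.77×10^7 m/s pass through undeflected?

E ≈ 1.14×10^7 V/m

qE = qvB ⇒ E = vB = (1.77×10^7)(0.645) = 1.14×10^7 V/m.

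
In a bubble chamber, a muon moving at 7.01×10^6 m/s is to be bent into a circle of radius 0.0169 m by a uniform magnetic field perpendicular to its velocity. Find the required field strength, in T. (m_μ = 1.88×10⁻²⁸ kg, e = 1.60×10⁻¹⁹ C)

qvB = mv²/r gives B = mv/(qr).
B = (1.88×10^-28)(7.01×10^6) / [(1×1.60×10^-19)(0.0169)] = 0.487 T.

B ≈ 0.487 T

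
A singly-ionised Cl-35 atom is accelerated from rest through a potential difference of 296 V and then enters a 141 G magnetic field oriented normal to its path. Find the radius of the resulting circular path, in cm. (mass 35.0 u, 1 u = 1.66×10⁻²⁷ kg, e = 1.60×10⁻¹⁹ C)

r ≈ 104 cm

The kinetic energy gained is K = qV = (1×1.60×10^-19)(296) = 4.74×10^-17 J.
v = √(2K/m) = 4.04×10^4 m/s.
r = mv/(qB) = (5.81×10^-26)(4.04×10^4) / [(1×1.60×10^-19)(0.0141)] = 1.04 m.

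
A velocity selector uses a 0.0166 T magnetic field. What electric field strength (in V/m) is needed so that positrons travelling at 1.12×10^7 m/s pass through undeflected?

qE = qvB ⇒ E = vB = (1.12×10^7)(0.0166) = 1.86×10^5 V/m.

E ≈ 1.86×10^5 V/m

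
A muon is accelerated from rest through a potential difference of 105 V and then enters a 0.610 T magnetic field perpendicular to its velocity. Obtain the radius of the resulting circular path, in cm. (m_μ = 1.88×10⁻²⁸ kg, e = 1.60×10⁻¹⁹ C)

The kinetic energy gained is K = qV = (1×1.60×10^-19)(105) = 1.68×10^-17 J.
v = √(2K/m) = 4.23×10^5 m/s.
r = mv/(qB) = (1.88×10^-28)(4.23×10^5) / [(1×1.60×10^-19)(0.610)] = 8.14×10^-4 m.

r ≈ 0.0814 cm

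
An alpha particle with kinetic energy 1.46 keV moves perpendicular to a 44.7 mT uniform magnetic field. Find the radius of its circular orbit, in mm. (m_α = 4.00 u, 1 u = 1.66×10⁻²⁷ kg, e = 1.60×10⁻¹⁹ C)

r ≈ 123 mm

Convert the energy: K = 1.46 keV = 2.34×10^-16 J.
v = √(2K/m) = √(2·2.34×10^-16/6.64×10^-27) = 2.65×10^5 m/s.
r = mv/(qB) = (6.64×10^-27)(2.65×10^5) / [(2×1.60×10^-19)(0.0447)] = 0.123 m.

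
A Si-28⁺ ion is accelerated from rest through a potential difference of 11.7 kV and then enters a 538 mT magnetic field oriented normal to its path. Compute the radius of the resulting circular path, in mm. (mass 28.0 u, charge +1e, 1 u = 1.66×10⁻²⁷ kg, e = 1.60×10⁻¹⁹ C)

The kinetic energy gained is K = qV = (1×1.60×10^-19)(1.17×10^4) = 1.87×10^-15 J.
v = √(2K/m) = 2.84×10^5 m/s.
r = mv/(qB) = (4.65×10^-26)(2.84×10^5) / [(1×1.60×10^-19)(0.538)] = 0.153 m.

r ≈ 153 mm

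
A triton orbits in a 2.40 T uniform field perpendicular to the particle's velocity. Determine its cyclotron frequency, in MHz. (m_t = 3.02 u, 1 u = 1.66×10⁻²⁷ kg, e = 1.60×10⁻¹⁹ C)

f ≈ 12.2 MHz

f = qB/(2πm) = (1×1.60×10^-19)(2.40) / [2π(5.01×10^-27)] = 1.22×10^7 Hz.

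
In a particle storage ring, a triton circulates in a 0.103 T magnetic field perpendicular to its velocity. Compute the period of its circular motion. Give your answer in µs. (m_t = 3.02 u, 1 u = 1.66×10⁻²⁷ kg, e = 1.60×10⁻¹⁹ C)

The cyclotron period is independent of speed: T = 2πm/(qB).
T = 2π(5.01×10^-27) / [(1×1.60×10^-19)(0.103)] = 1.91×10^-6 s.

T ≈ 1.91 µs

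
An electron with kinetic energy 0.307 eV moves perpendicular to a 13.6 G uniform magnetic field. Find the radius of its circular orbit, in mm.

r ≈ 1.37 mm

Convert the energy: K = 0.307 eV = 4.91×10^-20 J.
v = √(2K/m) = √(2·4.91×10^-20/9.11×10^-31) = 3.28×10^5 m/s.
r = mv/(qB) = (9.11×10^-31)(3.28×10^5) / [(1×1.60×10^-19)(1.36×10^-3)] = 1.37×10^-3 m.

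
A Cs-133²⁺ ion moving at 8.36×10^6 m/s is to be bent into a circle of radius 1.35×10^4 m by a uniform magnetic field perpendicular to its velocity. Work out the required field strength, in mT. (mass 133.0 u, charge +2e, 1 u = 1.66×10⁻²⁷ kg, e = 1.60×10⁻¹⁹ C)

qvB = mv²/r gives B = mv/(qr).
B = (2.21×10^-25)(8.36×10^6) / [(2×1.60×10^-19)(1.35×10^4)] = 4.27×10^-4 T.

B ≈ 0.427 mT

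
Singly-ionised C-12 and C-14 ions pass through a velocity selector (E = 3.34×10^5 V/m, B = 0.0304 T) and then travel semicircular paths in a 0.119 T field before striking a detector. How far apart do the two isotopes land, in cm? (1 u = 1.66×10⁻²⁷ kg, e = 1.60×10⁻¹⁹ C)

Δd ≈ 383 cm

Both emerge at v = E/B₁ = 1.10×10^7 m/s.
r = mv/(qB₂), so r₁ = 11.49 m and r₂ = 13.41 m, giving Δr = 1.92 m.
After a semicircle each ion lands a diameter 2r from the entry slit, so the separation is 2Δr = 3.83 m.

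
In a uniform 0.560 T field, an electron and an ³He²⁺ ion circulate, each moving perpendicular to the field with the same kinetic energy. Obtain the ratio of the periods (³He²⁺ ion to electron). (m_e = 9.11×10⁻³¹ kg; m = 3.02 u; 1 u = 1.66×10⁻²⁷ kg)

ratio ≈ 2750

T = 2πm/(qB) is independent of speed, so T₂/T₁ = (m₂/q₂)/(m₁/q₁).
T_{³He²⁺ ion}/T_{electron} = (5.01×10^-27/2e) / (9.11×10^-31/1e) = 2750.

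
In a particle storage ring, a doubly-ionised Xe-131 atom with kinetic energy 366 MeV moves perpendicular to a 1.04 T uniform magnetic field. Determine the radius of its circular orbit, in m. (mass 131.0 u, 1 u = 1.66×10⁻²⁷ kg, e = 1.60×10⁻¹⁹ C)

Convert the energy: K = 366 MeV = 5.86×10^-11 J.
v = √(2K/m) = √(2·5.86×10^-11/2.17×10^-25) = 2.32×10^7 m/s.
r = mv/(qB) = (2.17×10^-25)(2.32×10^7) / [(2×1.60×10^-19)(1.04)] = 15.2 m.

r ≈ 15.2 m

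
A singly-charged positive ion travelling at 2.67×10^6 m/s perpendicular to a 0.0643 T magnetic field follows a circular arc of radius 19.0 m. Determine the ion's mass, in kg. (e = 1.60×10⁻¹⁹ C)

m ≈ 7.32×10^-26 kg

qvB = mv²/r ⇒ m = qBr/v.
m = (1×1.60×10^-19)(0.0643)(19.0) / (2.67×10^6) = 7.32×10^-26 kg.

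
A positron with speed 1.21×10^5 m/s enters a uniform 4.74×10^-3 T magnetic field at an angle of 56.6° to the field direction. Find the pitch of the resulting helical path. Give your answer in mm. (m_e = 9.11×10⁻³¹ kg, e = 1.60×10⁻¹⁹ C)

pitch ≈ 0.503 mm

The velocity component along B is v∥ = v cos56.6° = 6.66×10^4 m/s.
The cyclotron period T = 2πm/(qB) = 7.55×10^-9 s is set by m, q, B alone.
Pitch = v∥·T = (6.66×10^4)(7.55×10^-9) = 5.03×10^-4 m.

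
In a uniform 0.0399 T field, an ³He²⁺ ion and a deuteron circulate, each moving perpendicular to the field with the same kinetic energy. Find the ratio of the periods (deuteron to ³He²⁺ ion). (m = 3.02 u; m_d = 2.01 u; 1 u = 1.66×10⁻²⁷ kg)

T = 2πm/(qB) is independent of speed, so T₂/T₁ = (m₂/q₂)/(m₁/q₁).
T_{deuteron}/T_{³He²⁺ ion} = (3.34×10^-27/1e) / (5.01×10^-27/2e) = 1.33.

ratio ≈ 1.33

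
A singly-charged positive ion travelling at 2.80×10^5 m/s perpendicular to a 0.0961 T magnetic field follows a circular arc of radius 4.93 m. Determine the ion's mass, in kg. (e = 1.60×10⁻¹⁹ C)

m ≈ 2.71×10^-25 kg

qvB = mv²/r ⇒ m = qBr/v.
m = (1×1.60×10^-19)(0.0961)(4.93) / (2.80×10^5) = 2.71×10^-25 kg.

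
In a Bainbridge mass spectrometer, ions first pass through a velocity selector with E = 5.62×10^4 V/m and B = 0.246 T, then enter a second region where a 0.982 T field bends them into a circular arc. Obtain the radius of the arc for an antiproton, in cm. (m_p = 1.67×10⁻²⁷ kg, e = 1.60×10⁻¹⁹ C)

The selector passes v = E/B = 5.62×10^4/0.246 = 2.28×10^5 m/s.
In the deflection region, r = mv/(qB₂) = (1.67×10^-27)(2.28×10^5) / [(1×1.60×10^-19)(0.982)] = 2.43×10^-3 m.

r ≈ 0.243 cm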